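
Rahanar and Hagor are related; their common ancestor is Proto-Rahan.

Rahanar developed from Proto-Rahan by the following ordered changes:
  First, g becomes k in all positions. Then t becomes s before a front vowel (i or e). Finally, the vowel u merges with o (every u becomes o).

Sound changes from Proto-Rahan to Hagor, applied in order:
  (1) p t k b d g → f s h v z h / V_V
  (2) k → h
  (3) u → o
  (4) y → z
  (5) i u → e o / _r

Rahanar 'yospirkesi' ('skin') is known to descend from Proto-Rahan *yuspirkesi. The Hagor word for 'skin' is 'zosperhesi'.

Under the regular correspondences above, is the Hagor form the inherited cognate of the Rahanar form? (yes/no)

yes

Derive the expected Hagor reflex of *yuspirkesi:
Hagor: *yuspirkesi
  yuspirkesi (rule 1 does not apply)
  yuspirkesi → yuspirhesi   [unconditioned shift]
  yuspirhesi → yospirhesi   [vowel merger]
  yospirhesi → zospirhesi   [unconditioned shift]
  zospirhesi → zosperhesi   [pre-rhotic lowering]
  giving Hagor zosperhesi.
Hagor 'zosperhesi' matches the regular reflex exactly, so the pair is cognate.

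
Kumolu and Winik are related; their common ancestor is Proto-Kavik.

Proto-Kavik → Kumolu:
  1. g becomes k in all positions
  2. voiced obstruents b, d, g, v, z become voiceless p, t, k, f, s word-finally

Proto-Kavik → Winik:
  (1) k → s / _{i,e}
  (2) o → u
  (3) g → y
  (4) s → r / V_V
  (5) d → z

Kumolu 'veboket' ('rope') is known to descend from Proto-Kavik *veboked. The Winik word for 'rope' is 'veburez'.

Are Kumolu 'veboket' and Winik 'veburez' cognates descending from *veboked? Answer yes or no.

yes

Derive the expected Winik reflex of *veboked:
Winik: start from *veboked.
  rule 1 (palatalisation): veboked → vebosed
  rule 2 (vowel merger): vebosed → vebused
  rule 3: no change — vebused
  rule 4 (rhotacism): vebused → vebured
  rule 5 (unconditioned shift): vebured → veburez
  ⇒ Winik veburez
Winik 'veburez' matches the regular reflex exactly, so the pair is cognate.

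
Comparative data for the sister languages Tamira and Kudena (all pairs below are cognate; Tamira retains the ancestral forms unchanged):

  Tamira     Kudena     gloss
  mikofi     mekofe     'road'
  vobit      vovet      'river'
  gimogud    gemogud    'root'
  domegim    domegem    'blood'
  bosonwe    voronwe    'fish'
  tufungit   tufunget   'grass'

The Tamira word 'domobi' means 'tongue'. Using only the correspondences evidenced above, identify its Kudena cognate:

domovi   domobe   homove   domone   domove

vobit ~ vovet — Tamira b corresponds to Kudena v between vowels (before a front vowel).
mikofi ~ mekofe — Tamira i corresponds to Kudena e word-finally.
Applying these to Tamira 'domobi':
  domobi → domovi   (b→v between vowels (before a front vowel))
  domovi → domove   (i→e word-finally)
So the Kudena cognate is 'domove'.

domove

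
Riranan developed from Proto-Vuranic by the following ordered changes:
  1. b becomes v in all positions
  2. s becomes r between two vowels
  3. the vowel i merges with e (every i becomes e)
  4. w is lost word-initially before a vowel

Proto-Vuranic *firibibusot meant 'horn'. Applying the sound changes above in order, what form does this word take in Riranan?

Riranan: *firibibusot
  firibibusot → firivivusot   [unconditioned shift]
  firivivusot → firivivurot   [rhotacism]
  firivivurot → ferevevurot   [vowel merger]
  ferevevurot (rule 4 does not apply)
  giving Riranan ferevevurot.

ferevevurot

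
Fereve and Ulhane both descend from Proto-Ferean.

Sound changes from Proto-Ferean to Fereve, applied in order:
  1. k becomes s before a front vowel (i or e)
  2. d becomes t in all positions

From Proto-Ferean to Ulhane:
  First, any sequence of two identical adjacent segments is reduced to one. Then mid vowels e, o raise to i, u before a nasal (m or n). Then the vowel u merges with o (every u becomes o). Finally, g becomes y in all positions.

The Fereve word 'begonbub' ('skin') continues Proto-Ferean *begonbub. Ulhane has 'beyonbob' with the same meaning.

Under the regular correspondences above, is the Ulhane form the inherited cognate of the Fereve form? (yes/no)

Derive the expected Ulhane reflex of *begonbub:
Ulhane: start from *begonbub.
  rule 1: no change — begonbub
  rule 2 (pre-nasal raising): begonbub → begunbub
  rule 3 (vowel merger): begunbub → begonbob
  rule 4 (unconditioned shift): begonbob → beyonbob
  ⇒ Ulhane beyonbob
Ulhane 'beyonbob' matches the regular reflex exactly, so the pair is cognate.

yes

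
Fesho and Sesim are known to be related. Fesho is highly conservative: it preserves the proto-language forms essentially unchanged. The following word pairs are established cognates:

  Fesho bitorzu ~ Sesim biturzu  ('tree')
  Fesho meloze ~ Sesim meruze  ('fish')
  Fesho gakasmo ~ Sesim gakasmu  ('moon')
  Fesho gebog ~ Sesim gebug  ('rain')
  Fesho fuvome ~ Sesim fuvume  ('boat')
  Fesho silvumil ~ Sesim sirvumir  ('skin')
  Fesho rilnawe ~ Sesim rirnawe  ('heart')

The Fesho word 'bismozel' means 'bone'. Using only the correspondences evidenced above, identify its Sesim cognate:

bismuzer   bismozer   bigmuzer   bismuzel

meloze ~ meruze, gebog ~ gebug — Fesho o corresponds to Sesim u after a consonant, before a consonant other than r, m, n, p, b, f, v.
silvumil ~ sirvumir — Fesho l corresponds to Sesim r word-finally.
Applying these to Fesho 'bismozel':
  bismozel → bismuzel   (o→u after a consonant, before a consonant other than r, m, n, p, b, f, v)
  bismuzel → bismuzer   (l→r word-finally)
So the Sesim cognate is 'bismuzer'.

bismuzer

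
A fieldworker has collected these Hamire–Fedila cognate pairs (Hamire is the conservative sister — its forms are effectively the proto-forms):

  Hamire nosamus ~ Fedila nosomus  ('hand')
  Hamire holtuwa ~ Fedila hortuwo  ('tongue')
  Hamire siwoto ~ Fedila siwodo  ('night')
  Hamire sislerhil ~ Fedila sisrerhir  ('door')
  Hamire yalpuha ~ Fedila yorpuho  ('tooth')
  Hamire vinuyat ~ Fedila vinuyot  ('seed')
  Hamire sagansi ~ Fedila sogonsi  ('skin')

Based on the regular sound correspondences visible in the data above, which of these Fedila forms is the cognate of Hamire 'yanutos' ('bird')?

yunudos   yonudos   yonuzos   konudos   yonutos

yonudos

sagansi ~ sogonsi — Hamire a corresponds to Fedila o after a consonant, before a nasal.
siwoto ~ siwodo — Hamire t corresponds to Fedila d between vowels (before a back vowel).
Applying these to Hamire 'yanutos':
  yanutos → yonutos   (a→o after a consonant, before a nasal)
  yonutos → yonudos   (t→d between vowels (before a back vowel))
So the Fedila cognate is 'yonudos'.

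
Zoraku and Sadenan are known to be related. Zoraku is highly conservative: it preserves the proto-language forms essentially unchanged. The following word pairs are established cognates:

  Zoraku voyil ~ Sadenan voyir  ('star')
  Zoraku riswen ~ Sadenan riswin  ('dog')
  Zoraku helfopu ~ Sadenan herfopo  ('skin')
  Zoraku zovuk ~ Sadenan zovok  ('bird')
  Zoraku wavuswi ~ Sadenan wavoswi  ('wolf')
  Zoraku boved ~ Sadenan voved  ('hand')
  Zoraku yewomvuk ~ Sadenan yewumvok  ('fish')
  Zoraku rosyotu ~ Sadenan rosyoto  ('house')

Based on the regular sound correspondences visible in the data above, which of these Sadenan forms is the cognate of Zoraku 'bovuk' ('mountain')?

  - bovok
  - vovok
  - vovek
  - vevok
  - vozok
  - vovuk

vovok

boved ~ voved — Zoraku b corresponds to Sadenan v word-initially before a back vowel.
zovuk ~ zovok, wavuswi ~ wavoswi — Zoraku u corresponds to Sadenan o after a consonant, before a consonant other than r, m, n, p, b, f, v.
Applying these to Zoraku 'bovuk':
  bovuk → vovuk   (b→v word-initially before a back vowel)
  vovuk → vovok   (u→o after a consonant, before a consonant other than r, m, n, p, b, f, v)
So the Sadenan cognate is 'vovok'.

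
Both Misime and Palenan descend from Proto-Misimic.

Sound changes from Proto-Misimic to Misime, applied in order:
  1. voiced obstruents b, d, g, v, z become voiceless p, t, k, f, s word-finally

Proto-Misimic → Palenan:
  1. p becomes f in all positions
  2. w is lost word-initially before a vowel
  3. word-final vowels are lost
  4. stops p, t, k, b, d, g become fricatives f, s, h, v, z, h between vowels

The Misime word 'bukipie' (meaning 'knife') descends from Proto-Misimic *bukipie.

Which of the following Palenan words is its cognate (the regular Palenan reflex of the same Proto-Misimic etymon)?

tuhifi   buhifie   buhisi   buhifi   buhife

Palenan: *bukipie > bukifie > bukifi > buhifi  (by unconditioned shift, apocope, intervocalic lenition)
The other candidates each miss or misapply at least one Palenan change.

buhifi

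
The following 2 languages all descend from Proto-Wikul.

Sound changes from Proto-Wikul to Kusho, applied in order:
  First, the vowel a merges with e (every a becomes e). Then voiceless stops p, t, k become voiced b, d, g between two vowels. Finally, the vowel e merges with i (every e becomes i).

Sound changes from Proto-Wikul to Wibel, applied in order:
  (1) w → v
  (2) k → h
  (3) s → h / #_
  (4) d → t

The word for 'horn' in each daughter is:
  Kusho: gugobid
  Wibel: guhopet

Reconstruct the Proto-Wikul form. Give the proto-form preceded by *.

*gukoped

Position 5: Kusho has b, Wibel has p. Wibel preserves p here (none of its changes turn any other segment into p), so the proto-segment is *p.
Position 7: Kusho has d, Wibel has t. Taking the neighbouring segments as reconstructed: Kusho d can only go back to *d; Wibel t could go back to *t or *d — the one source consistent with every daughter is *d.
Continuing position by position gives *gukoped; check it forward:
Kusho: *gukoped
  gukoped (rule 1 does not apply)
  gukoped → gugobed   [intervocalic voicing]
  gugobed → gugobid   [vowel merger]
  giving Kusho gugobid.
Wibel: *gukoped > guhoped > guhopet  (by unconditioned shift, unconditioned shift)
*gukoped is the unique common source.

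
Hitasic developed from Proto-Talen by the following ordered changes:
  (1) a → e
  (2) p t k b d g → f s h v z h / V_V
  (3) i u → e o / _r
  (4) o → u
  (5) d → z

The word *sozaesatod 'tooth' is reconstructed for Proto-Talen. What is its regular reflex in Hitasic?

Hitasic: *sozaesatod > sozeesetod > sozeesesod > suzeesesud > suzeesesuz  (by vowel merger, intervocalic lenition, vowel merger, unconditioned shift)

suzeesesuz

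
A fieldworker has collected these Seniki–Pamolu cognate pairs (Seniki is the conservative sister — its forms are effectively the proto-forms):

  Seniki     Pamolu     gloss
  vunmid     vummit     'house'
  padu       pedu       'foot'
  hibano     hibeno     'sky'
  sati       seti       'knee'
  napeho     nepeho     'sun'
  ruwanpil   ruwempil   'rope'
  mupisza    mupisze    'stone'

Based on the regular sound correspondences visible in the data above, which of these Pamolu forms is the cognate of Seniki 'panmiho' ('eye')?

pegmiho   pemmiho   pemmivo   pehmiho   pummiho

pemmiho

hibano ~ hibeno, ruwanpil ~ ruwempil — Seniki a corresponds to Pamolu e after a consonant, before a nasal.
vunmid ~ vummit — Seniki n corresponds to Pamolu m after a vowel, before a nasal.
Applying these to Seniki 'panmiho':
  panmiho → penmiho   (a→e after a consonant, before a nasal)
  penmiho → pemmiho   (n→m after a vowel, before a nasal)
So the Pamolu cognate is 'pemmiho'.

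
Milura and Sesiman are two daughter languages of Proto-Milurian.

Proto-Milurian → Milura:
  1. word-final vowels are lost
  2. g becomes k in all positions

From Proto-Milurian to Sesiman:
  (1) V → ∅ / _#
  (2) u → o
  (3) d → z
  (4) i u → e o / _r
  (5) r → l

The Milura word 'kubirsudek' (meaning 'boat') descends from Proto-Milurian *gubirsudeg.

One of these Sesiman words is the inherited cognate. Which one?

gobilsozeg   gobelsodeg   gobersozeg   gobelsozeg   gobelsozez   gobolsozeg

gobelsozeg

Sesiman: *gubirsudeg
  gubirsudeg (rule 1 does not apply)
  gubirsudeg → gobirsodeg   [vowel merger]
  gobirsodeg → gobirsozeg   [unconditioned shift]
  gobirsozeg → gobersozeg   [pre-rhotic lowering]
  gobersozeg → gobelsozeg   [unconditioned shift]
  giving Sesiman gobelsozeg.
The other candidates each miss or misapply at least one Sesiman change.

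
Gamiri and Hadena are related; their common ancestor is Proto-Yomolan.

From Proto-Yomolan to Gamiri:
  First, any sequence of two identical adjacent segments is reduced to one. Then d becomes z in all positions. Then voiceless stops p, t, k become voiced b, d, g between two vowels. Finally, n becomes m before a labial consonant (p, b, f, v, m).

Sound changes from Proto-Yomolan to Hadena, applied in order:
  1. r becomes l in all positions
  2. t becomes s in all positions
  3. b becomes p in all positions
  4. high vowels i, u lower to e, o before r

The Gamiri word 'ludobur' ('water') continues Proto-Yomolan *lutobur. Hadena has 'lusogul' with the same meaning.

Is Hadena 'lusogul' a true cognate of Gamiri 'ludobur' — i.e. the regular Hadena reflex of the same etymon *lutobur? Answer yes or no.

Derive the expected Hadena reflex of *lutobur:
Hadena: *lutobur
  lutobur → lutobul   [unconditioned shift]
  lutobul → lusobul   [unconditioned shift]
  lusobul → lusopul   [unconditioned shift]
  lusopul (rule 4 does not apply)
  giving Hadena lusopul.
The regular Hadena reflex would be 'lusopul', but the attested form is 'lusogul'. The correspondence is irregular, so they are not cognates (the Hadena form has a different source).

no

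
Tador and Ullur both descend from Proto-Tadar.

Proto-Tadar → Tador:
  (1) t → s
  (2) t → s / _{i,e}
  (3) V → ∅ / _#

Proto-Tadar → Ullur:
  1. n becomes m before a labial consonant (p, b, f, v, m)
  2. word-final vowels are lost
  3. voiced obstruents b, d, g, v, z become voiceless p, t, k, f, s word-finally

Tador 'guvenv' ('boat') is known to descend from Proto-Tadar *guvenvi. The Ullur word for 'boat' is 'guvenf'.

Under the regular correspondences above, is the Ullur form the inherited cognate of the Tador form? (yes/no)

no

Derive the expected Ullur reflex of *guvenvi:
Ullur: *guvenvi
  guvenvi → guvemvi   [nasal place assimilation]
  guvemvi → guvemv   [apocope]
  guvemv → guvemf   [final devoicing]
  giving Ullur guvemf.
The regular Ullur reflex would be 'guvemf', but the attested form is 'guvenf'. The correspondence is irregular, so they are not cognates (the Ullur form has a different source).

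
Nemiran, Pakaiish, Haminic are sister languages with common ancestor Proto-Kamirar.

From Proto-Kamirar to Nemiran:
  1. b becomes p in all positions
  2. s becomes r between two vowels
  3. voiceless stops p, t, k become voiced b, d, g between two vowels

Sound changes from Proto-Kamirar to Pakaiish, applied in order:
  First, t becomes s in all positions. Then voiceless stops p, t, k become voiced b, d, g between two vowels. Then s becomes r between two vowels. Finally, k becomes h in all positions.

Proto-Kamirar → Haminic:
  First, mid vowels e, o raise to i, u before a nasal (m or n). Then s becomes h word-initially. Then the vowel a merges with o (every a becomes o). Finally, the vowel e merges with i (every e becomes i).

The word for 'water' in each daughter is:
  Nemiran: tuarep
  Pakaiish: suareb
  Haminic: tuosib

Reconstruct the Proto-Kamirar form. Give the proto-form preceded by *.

Position 4: Nemiran has r, Pakaiish has r, Haminic has s. Haminic preserves s here (none of its changes turn any other segment into s), so the proto-segment is *s.
Position 5: Nemiran has e, Pakaiish has e, Haminic has i. Nemiran preserves e here (none of its changes turn any other segment into e), so the proto-segment is *e.
This points to *tuaseb. Verify forward in each daughter:
Nemiran: *tuaseb > tuasep > tuarep  (by unconditioned shift, rhotacism)
Pakaiish: *tuaseb
  tuaseb → suaseb   [unconditioned shift]
  suaseb (rule 2 does not apply)
  suaseb → suareb   [rhotacism]
  suareb (rule 4 does not apply)
  giving Pakaiish suareb.
Haminic: *tuaseb
  tuaseb (rule 1 does not apply)
  tuaseb (rule 2 does not apply)
  tuaseb → tuoseb   [vowel merger]
  tuoseb → tuosib   [vowel merger]
  giving Haminic tuosib.
Only *tuaseb yields all of Nemiran tuarep, Pakaiish suareb, Haminic tuosib.

*tuaseb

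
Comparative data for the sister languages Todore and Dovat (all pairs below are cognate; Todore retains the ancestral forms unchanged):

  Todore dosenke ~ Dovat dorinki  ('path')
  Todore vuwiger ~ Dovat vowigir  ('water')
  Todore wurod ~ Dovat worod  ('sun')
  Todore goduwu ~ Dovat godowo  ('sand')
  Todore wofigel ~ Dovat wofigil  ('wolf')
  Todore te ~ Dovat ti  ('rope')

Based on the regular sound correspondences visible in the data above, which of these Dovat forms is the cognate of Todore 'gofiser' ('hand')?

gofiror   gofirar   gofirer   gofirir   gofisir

gofirir

dosenke ~ dorinki — Todore s corresponds to Dovat r between vowels (before a front vowel).
vuwiger ~ vowigir — Todore e corresponds to Dovat i after a consonant, before r.
Applying these to Todore 'gofiser':
  gofiser → gofirer   (s→r between vowels (before a front vowel))
  gofirer → gofirir   (e→i after a consonant, before r)
So the Dovat cognate is 'gofirir'.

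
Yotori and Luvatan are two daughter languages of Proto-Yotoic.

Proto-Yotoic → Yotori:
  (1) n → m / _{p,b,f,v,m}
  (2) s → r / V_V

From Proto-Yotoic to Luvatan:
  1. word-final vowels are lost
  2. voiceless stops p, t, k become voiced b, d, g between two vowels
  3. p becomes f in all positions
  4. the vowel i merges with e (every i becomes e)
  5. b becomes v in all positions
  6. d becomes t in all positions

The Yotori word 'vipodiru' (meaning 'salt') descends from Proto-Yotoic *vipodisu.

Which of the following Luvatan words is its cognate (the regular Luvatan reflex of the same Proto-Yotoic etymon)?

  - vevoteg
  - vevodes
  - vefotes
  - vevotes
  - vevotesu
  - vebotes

vevotes

Luvatan: start from *vipodisu.
  rule 1 (apocope): vipodisu → vipodis
  rule 2 (intervocalic voicing): vipodis → vibodis
  rule 3: no change — vibodis
  rule 4 (vowel merger): vibodis → vebodes
  rule 5 (unconditioned shift): vebodes → vevodes
  rule 6 (unconditioned shift): vevodes → vevotes
  ⇒ Luvatan vevotes
Among the options, 'vevotes' alone shows every Luvatan change applied in order.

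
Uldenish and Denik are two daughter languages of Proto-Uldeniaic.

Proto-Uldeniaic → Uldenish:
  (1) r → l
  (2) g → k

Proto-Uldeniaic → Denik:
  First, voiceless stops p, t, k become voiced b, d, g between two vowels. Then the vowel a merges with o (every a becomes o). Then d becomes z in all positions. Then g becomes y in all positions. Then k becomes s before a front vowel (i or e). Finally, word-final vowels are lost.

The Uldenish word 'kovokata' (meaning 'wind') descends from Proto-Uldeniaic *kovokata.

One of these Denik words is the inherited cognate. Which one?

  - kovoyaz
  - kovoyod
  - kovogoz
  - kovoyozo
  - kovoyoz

kovoyoz

Denik: *kovokata
  kovokata → kovogada   [intervocalic voicing]
  kovogada → kovogodo   [vowel merger]
  kovogodo → kovogozo   [unconditioned shift]
  kovogozo → kovoyozo   [unconditioned shift]
  kovoyozo (rule 5 does not apply)
  kovoyozo → kovoyoz   [apocope]
  giving Denik kovoyoz.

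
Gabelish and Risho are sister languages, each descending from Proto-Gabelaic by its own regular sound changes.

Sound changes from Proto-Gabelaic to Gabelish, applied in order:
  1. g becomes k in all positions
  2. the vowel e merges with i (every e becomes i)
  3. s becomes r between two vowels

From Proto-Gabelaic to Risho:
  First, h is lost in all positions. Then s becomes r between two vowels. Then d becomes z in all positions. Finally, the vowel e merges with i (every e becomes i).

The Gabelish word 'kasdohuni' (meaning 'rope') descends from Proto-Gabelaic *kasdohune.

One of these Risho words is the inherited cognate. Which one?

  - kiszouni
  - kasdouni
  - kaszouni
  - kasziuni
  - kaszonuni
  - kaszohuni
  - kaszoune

Risho: start from *kasdohune.
  rule 1 (h-loss): kasdohune → kasdoune
  rule 2: no change — kasdoune
  rule 3 (unconditioned shift): kasdoune → kaszoune
  rule 4 (vowel merger): kaszoune → kaszouni
  ⇒ Risho kaszouni
Only 'kaszouni' matches the regular Risho development of *kasdohune.

kaszouni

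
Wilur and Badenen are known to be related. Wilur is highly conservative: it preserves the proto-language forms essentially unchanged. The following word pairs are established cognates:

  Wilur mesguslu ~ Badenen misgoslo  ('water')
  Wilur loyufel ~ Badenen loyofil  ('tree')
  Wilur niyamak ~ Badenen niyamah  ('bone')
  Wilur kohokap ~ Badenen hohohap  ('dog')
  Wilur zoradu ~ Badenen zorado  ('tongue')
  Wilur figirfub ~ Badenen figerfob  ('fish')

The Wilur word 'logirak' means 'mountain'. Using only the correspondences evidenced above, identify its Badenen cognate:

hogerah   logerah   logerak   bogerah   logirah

logerah

figirfub ~ figerfob — Wilur i corresponds to Badenen e after a consonant, before r.
niyamak ~ niyamah — Wilur k corresponds to Badenen h word-finally.
Applying these to Wilur 'logirak':
  logirak → logerak   (i→e after a consonant, before r)
  logerak → logerah   (k→h word-finally)
So the Badenen cognate is 'logerah'.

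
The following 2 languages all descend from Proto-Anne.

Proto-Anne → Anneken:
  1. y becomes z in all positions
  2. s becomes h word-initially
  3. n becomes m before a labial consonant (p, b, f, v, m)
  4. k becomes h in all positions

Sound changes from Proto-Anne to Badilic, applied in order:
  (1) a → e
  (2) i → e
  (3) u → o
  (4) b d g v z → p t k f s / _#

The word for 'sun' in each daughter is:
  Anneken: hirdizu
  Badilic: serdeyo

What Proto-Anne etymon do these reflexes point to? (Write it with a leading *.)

*sirdiyu

Position 1: Anneken has h, Badilic has s. Taking the neighbouring segments as reconstructed: Anneken h could go back to *k or *s or *h; Badilic s can only go back to *s — the one source consistent with every daughter is *s.
Position 2: Anneken has i, Badilic has e. Anneken preserves i here (none of its changes turn any other segment into i), so the proto-segment is *i.
Position 6: Anneken has z, Badilic has y. Badilic preserves y here (none of its changes turn any other segment into y), so the proto-segment is *y.
This points to *sirdiyu. Verify forward in each daughter:
Anneken: *sirdiyu
  sirdiyu → sirdizu   [unconditioned shift]
  sirdizu → hirdizu   [debuccalisation]
  hirdizu (rule 3 does not apply)
  hirdizu (rule 4 does not apply)
  giving Anneken hirdizu.
Badilic: *sirdiyu > serdeyu > serdeyo  (by vowel merger, vowel merger)
*sirdiyu is the unique common source.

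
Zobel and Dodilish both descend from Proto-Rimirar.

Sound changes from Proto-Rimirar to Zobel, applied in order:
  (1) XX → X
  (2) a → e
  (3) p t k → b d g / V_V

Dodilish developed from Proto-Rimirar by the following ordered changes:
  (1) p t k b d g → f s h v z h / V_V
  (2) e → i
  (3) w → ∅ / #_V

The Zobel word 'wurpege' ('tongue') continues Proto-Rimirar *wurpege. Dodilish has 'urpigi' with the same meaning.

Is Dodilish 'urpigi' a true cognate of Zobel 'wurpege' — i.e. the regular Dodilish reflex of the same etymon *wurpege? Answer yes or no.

no

Derive the expected Dodilish reflex of *wurpege:
Dodilish: *wurpege > wurpehe > wurpihi > urpihi  (by intervocalic lenition, vowel merger, glide loss)
The regular Dodilish reflex would be 'urpihi', but the attested form is 'urpigi'. The correspondence is irregular, so they are not cognates (the Dodilish form has a different source).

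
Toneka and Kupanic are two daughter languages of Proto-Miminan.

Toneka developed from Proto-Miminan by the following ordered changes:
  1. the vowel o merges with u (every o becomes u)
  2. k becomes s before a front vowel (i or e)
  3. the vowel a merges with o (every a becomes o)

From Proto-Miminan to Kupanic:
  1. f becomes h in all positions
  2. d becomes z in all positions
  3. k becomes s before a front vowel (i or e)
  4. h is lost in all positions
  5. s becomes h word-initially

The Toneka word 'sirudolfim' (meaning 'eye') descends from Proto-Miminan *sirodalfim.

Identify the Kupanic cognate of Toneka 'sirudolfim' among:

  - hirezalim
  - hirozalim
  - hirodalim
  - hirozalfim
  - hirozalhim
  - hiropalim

Kupanic: *sirodalfim > sirodalhim > sirozalhim > sirozalim > hirozalim  (by unconditioned shift, unconditioned shift, h-loss, debuccalisation)
Only 'hirozalim' matches the regular Kupanic development of *sirodalfim.

hirozalim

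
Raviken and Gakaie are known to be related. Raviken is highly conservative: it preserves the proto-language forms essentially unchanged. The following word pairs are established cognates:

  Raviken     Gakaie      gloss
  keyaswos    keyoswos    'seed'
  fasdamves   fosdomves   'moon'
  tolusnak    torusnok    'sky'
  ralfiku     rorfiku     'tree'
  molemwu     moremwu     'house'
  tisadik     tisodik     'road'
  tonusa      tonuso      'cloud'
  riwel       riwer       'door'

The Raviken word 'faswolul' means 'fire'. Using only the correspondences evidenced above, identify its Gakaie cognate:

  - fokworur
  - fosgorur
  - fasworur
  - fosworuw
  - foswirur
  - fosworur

fosworur

keyaswos ~ keyoswos, fasdamves ~ fosdomves — Raviken a corresponds to Gakaie o after a consonant, before a consonant other than r, m, n, p, b, f, v.
tolusnak ~ torusnok — Raviken l corresponds to Gakaie r between vowels (before a back vowel).
riwel ~ riwer — Raviken l corresponds to Gakaie r word-finally.
Applying these to Raviken 'faswolul':
  faswolul → foswolul   (a→o after a consonant, before a consonant other than r, m, n, p, b, f, v)
  foswolul → fosworul   (l→r between vowels (before a back vowel))
  fosworul → fosworur   (l→r word-finally)
So the Gakaie cognate is 'fosworur'.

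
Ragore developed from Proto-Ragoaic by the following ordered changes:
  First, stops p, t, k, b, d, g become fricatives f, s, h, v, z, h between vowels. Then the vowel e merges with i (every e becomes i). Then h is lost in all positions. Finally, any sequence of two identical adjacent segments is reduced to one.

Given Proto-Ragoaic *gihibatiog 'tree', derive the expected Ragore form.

givasiog

Ragore: *gihibatiog
  gihibatiog → gihivasiog   [intervocalic lenition]
  gihivasiog (rule 2 does not apply)
  gihivasiog → giivasiog   [h-loss]
  giivasiog → givasiog   [degemination]
  giving Ragore givasiog.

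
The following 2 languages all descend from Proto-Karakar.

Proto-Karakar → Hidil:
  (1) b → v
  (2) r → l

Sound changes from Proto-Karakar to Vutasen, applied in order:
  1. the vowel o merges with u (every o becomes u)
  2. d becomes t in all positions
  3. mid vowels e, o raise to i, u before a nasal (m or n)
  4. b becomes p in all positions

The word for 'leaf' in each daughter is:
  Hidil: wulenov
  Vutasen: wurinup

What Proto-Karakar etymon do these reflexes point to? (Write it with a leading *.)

*wurenob

Position 7: Hidil has v, Vutasen has p. Taking the neighbouring segments as reconstructed: Hidil v could go back to *b or *v; Vutasen p could go back to *p or *b — the one source consistent with every daughter is *b.
Position 4: Hidil has e, Vutasen has i. Hidil preserves e here (none of its changes turn any other segment into e), so the proto-segment is *e.
Continuing position by position gives *wurenob; check it forward:
Hidil: *wurenob
  wurenob → wurenov   [unconditioned shift]
  wurenov → wulenov   [unconditioned shift]
  giving Hidil wulenov.
Vutasen: *wurenob > wurenub > wurinub > wurinup  (by vowel merger, pre-nasal raising, unconditioned shift)
*wurenob is the unique common source.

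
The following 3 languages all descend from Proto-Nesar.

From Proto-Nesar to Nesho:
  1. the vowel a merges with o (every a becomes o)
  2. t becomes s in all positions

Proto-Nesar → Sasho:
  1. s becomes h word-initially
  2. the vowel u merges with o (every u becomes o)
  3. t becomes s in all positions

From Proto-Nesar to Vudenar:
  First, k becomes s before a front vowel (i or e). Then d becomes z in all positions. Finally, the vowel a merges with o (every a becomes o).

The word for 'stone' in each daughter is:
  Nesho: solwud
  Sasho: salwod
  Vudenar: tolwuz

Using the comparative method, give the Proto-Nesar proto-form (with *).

Position 6: Nesho has d, Sasho has d, Vudenar has z. Nesho preserves d here (none of its changes turn any other segment into d), so the proto-segment is *d.
Position 1: Nesho has s, Sasho has s, Vudenar has t. Vudenar preserves t here (none of its changes turn any other segment into t), so the proto-segment is *t.
Continuing position by position gives *talwud; check it forward:
Nesho: *talwud > tolwud > solwud  (by vowel merger, unconditioned shift)
Sasho: *talwud > talwod > salwod  (by vowel merger, unconditioned shift)
Vudenar: *talwud
  talwud (rule 1 does not apply)
  talwud → talwuz   [unconditioned shift]
  talwuz → tolwuz   [vowel merger]
  giving Vudenar tolwuz.
*talwud is the unique common source.

*talwud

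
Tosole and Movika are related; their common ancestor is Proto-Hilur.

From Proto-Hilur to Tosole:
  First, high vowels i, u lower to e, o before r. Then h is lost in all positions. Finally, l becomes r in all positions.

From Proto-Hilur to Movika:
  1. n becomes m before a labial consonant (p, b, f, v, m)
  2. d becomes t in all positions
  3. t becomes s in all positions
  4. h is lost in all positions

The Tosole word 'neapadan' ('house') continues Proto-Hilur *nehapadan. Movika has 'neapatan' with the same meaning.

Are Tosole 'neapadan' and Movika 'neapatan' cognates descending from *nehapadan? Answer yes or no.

Derive the expected Movika reflex of *nehapadan:
Movika: *nehapadan > nehapatan > nehapasan > neapasan  (by unconditioned shift, unconditioned shift, h-loss)
The regular Movika reflex would be 'neapasan', but the attested form is 'neapatan'. The correspondence is irregular, so they are not cognates (the Movika form has a different source).

no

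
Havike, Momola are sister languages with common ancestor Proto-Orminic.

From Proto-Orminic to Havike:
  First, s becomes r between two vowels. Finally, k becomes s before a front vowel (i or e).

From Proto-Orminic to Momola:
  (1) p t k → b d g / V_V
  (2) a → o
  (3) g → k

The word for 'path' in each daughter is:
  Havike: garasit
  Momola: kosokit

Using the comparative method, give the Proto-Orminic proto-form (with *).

*gasakit

Position 3: Havike has r, Momola has s. Momola preserves s here (none of its changes turn any other segment into s), so the proto-segment is *s.
Position 5: Havike has s, Momola has k. Taking the neighbouring segments as reconstructed: Havike s can only go back to *k; Momola k could go back to *k or *g — the one source consistent with every daughter is *k.
Verify the candidate proto-form against each daughter:
Havike: start from *gasakit.
  rule 1 (rhotacism): gasakit → garakit
  rule 2 (palatalisation): garakit → garasit
  ⇒ Havike garasit
Momola: *gasakit > gasagit > gosogit > kosokit  (by intervocalic voicing, vowel merger, unconditioned shift)
*gasakit is the unique common source.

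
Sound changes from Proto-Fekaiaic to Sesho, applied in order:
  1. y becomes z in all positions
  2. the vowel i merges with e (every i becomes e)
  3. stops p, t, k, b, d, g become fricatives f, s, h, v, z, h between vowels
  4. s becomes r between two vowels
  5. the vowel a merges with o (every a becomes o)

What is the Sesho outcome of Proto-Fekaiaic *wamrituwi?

Sesho: *wamrituwi > wamretuwe > wamresuwe > wamreruwe > womreruwe  (by vowel merger, intervocalic lenition, rhotacism, vowel merger)

womreruwe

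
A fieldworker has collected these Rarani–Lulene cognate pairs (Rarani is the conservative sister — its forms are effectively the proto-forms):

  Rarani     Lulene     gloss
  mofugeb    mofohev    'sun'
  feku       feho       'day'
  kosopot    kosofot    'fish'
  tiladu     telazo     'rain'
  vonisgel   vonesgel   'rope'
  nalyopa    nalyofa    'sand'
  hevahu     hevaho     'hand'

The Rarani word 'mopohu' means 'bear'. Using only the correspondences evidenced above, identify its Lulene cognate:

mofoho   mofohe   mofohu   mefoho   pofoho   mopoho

kosopot ~ kosofot — Rarani p corresponds to Lulene f between vowels (before a back vowel).
feku ~ feho, tiladu ~ telazo — Rarani u corresponds to Lulene o word-finally.
Applying these to Rarani 'mopohu':
  mopohu → mofohu   (p→f between vowels (before a back vowel))
  mofohu → mofoho   (u→o word-finally)
So the Lulene cognate is 'mofoho'.

mofoho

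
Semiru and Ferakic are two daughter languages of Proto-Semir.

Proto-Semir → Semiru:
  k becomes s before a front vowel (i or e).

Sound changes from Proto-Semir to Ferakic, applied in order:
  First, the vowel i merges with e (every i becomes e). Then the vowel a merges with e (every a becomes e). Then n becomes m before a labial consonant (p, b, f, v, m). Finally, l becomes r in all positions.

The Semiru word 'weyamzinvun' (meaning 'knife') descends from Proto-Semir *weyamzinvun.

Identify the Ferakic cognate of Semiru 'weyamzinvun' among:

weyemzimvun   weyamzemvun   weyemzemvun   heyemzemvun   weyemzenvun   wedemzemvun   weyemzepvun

weyemzemvun

Ferakic: start from *weyamzinvun.
  rule 1 (vowel merger): weyamzinvun → weyamzenvun
  rule 2 (vowel merger): weyamzenvun → weyemzenvun
  rule 3 (nasal place assimilation): weyemzenvun → weyemzemvun
  rule 4: no change — weyemzemvun
  ⇒ Ferakic weyemzemvun
The other candidates each miss or misapply at least one Ferakic change.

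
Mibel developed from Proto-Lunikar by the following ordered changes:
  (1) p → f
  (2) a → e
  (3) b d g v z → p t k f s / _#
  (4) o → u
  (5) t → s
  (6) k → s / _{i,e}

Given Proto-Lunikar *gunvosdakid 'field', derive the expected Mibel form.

gunvusdesis

Mibel: *gunvosdakid
  gunvosdakid (rule 1 does not apply)
  gunvosdakid → gunvosdekid   [vowel merger]
  gunvosdekid → gunvosdekit   [final devoicing]
  gunvosdekit → gunvusdekit   [vowel merger]
  gunvusdekit → gunvusdekis   [unconditioned shift]
  gunvusdekis → gunvusdesis   [palatalisation]
  giving Mibel gunvusdesis.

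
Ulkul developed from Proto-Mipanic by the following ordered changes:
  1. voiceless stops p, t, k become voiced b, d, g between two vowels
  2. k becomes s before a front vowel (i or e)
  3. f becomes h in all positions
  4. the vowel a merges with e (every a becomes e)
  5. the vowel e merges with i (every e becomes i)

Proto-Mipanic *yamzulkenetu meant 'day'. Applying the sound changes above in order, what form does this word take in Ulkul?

Ulkul: *yamzulkenetu
  yamzulkenetu → yamzulkenedu   [intervocalic voicing]
  yamzulkenedu → yamzulsenedu   [palatalisation]
  yamzulsenedu (rule 3 does not apply)
  yamzulsenedu → yemzulsenedu   [vowel merger]
  yemzulsenedu → yimzulsinidu   [vowel merger]
  giving Ulkul yimzulsinidu.

yimzulsinidu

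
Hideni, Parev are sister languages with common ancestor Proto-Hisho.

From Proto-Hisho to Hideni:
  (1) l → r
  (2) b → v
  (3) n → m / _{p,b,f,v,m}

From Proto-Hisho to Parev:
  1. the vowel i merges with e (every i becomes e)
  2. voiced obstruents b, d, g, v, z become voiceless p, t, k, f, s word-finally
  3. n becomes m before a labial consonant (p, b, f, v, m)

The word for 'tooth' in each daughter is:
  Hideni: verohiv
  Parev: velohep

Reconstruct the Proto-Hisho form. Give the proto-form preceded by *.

*velohib

Position 7: Hideni has v, Parev has p. Taking the neighbouring segments as reconstructed: Hideni v could go back to *b or *v; Parev p could go back to *p or *b — the one source consistent with every daughter is *b.
Position 6: Hideni has i, Parev has e. Hideni preserves i here (none of its changes turn any other segment into i), so the proto-segment is *i.
Position 3: Hideni has r, Parev has l. Parev preserves l here (none of its changes turn any other segment into l), so the proto-segment is *l.
This points to *velohib. Verify forward in each daughter:
Hideni: start from *velohib.
  rule 1 (unconditioned shift): velohib → verohib
  rule 2 (unconditioned shift): verohib → verohiv
  rule 3: no change — verohiv
  ⇒ Hideni verohiv
Parev: start from *velohib.
  rule 1 (vowel merger): velohib → veloheb
  rule 2 (final devoicing): veloheb → velohep
  rule 3: no change — velohep
  ⇒ Parev velohep
No other proto-form is consistent with every reflex, so the reconstruction is *velohib.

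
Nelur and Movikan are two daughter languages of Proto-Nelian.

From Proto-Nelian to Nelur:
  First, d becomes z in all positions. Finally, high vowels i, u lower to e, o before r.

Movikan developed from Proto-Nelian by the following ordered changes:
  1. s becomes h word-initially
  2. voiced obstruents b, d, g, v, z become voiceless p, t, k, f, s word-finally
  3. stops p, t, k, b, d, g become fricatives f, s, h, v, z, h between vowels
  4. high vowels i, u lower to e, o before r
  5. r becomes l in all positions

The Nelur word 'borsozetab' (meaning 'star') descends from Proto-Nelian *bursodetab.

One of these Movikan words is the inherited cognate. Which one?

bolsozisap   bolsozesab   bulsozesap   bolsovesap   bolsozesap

bolsozesap

Movikan: start from *bursodetab.
  rule 1: no change — bursodetab
  rule 2 (final devoicing): bursodetab → bursodetap
  rule 3 (intervocalic lenition): bursodetap → bursozesap
  rule 4 (pre-rhotic lowering): bursozesap → borsozesap
  rule 5 (unconditioned shift): borsozesap → bolsozesap
  ⇒ Movikan bolsozesap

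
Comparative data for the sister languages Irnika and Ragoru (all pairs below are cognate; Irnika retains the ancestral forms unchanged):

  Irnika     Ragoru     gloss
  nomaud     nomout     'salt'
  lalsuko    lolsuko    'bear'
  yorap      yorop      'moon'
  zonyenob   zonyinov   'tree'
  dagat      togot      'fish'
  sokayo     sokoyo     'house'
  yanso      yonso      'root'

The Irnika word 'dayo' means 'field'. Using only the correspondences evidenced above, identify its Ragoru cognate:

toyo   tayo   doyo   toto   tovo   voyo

dagat ~ togot — Irnika d corresponds to Ragoru t word-initially before a back vowel.
lalsuko ~ lolsuko, dagat ~ togot — Irnika a corresponds to Ragoru o after a consonant, before a consonant other than r, m, n, p, b, f, v.
Applying these to Irnika 'dayo':
  dayo → tayo   (d→t word-initially before a back vowel)
  tayo → toyo   (a→o after a consonant, before a consonant other than r, m, n, p, b, f, v)
So the Ragoru cognate is 'toyo'.

toyo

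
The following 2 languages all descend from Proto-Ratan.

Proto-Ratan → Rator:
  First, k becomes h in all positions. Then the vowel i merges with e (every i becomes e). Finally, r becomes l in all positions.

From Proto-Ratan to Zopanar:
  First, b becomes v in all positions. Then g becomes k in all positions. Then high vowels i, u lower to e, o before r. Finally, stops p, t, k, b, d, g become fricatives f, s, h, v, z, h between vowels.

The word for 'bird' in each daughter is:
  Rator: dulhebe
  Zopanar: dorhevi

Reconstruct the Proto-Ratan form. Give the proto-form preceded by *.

*durhebi

Position 3: Rator has l, Zopanar has r. Zopanar preserves r here (none of its changes turn any other segment into r), so the proto-segment is *r.
Position 7: Rator has e, Zopanar has i. Zopanar preserves i here (none of its changes turn any other segment into i), so the proto-segment is *i.
Verify the candidate proto-form against each daughter:
Rator: *durhebi
  durhebi (rule 1 does not apply)
  durhebi → durhebe   [vowel merger]
  durhebe → dulhebe   [unconditioned shift]
  giving Rator dulhebe.
Zopanar: start from *durhebi.
  rule 1 (unconditioned shift): durhebi → durhevi
  rule 2: no change — durhevi
  rule 3 (pre-rhotic lowering): durhevi → dorhevi
  rule 4: no change — dorhevi
  ⇒ Zopanar dorhevi
*durhebi is the unique common source.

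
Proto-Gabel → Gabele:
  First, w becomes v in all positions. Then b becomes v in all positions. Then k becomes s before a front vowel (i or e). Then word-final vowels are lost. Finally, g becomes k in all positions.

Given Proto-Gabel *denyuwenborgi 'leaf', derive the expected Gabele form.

denyuvenvork

Gabele: *denyuwenborgi > denyuvenborgi > denyuvenvorgi > denyuvenvorg > denyuvenvork  (by unconditioned shift, unconditioned shift, apocope, unconditioned shift)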